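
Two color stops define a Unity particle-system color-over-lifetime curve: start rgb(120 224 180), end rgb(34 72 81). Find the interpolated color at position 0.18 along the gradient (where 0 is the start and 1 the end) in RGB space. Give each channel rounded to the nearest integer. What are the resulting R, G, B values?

R = 120 + 0.18 × (34 − 120) = 120 + 0.18 × -86 = 104.52 → 105
G = 224 + 0.18 × (72 − 224) = 224 + 0.18 × -152 = 196.64 → 197
B = 180 + 0.18 × (81 − 180) = 180 + 0.18 × -99 = 162.18 → 162
So the blended color is (105, 197, 162), about #69c5a2.

(105, 197, 162)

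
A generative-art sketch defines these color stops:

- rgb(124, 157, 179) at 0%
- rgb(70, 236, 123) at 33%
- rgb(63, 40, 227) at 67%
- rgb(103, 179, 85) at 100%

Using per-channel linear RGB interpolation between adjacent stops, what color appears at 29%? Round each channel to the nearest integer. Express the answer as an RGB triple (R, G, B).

29% lies between the 0% and 33% stops, so the local fraction is t = (29 − 0)/(33 − 0) = 29/33 ≈ 0.8788.
R = 124 + 0.8788 × (70 − 124) = 76.545 → 77
G = 157 + 0.8788 × (236 − 157) = 226.425 → 226
B = 179 + 0.8788 × (123 − 179) = 129.787 → 130

(77, 226, 130)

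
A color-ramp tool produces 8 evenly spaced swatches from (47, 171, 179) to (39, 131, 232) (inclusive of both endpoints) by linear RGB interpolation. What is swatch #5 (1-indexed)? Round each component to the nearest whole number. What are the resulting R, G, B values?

With 8 swatches and endpoints inclusive, swatch 5 sits at t = (5 − 1)/(8 − 1) = 4/7 ≈ 0.5714.
R = 47 + 0.5714 × (39 − 47) = 42.429 → 42
G = 171 + 0.5714 × (131 − 171) = 148.144 → 148
B = 179 + 0.5714 × (232 − 179) = 209.284 → 209

(42, 148, 209)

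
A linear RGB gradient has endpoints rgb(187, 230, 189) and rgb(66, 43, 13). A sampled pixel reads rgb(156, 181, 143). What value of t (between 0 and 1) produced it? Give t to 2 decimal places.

0.26

Invert the lerp on the G channel (largest span, 187): t = (181 − 230) / (43 − 230) = -49/-187 = 0.26203.
Check on R: (156 − 187)/(66 − 187) = 0.2562 ✓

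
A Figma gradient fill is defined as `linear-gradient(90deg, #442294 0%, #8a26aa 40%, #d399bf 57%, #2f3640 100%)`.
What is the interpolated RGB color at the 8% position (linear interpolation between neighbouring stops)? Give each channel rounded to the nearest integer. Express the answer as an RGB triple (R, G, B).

8% lies between the 0% and 40% stops, so the local fraction is t = (8 − 0)/(40 − 0) = 8/40 ≈ 0.2.
#442294 → (68, 34, 148); #8a26aa → (138, 38, 170).
R = 68 + 0.2 × (138 − 68) = 82 → 82
G = 34 + 0.2 × (38 − 34) = 34.8 → 35
B = 148 + 0.2 × (170 − 148) = 152.4 → 152

(82, 35, 152)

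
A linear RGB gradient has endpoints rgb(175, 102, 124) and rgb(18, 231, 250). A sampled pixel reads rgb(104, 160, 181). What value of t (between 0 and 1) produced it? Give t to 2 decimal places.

0.45

Invert the lerp on the R channel (largest span, 157): t = (104 − 175) / (18 − 175) = -71/-157 = 0.45223.
Check on G: (160 − 102)/(231 − 102) = 0.4496 ✓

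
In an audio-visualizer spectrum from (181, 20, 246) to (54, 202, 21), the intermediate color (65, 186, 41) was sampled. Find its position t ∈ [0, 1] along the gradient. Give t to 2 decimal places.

0.91

Invert the lerp on the B channel (largest span, 225): t = (41 − 246) / (21 − 246) = -205/-225 = 0.91111.
Check on R: (65 − 181)/(54 − 181) = 0.9134 ✓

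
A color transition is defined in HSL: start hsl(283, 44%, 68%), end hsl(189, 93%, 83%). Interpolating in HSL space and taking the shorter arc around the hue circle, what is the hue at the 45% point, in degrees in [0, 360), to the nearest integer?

241

Hue arc: Δh = 189 − 283 = -94° (|Δh| ≤ 180, already the shorter path).
H = 283 + 0.45 × (-94) = 240.7 → 241°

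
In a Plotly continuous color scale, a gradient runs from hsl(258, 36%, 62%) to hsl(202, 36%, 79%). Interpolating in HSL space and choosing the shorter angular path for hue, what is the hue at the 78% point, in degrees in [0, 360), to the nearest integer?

Hue arc: Δh = 202 − 258 = -56° (|Δh| ≤ 180, already the shorter path).
H = 258 + 0.78 × (-56) = 214.32 → 214°

214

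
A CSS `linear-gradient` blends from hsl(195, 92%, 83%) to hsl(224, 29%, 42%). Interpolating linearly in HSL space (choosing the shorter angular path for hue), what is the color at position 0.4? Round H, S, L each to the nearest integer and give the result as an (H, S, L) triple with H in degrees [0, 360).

Hue arc: Δh = 224 − 195 = 29° (|Δh| ≤ 180, already the shorter path).
H = 195 + 0.4 × (29) = 206.6 → 207°
S = 92 + 0.4 × (29 − 92) = 66.8 → 67%
L = 83 + 0.4 × (42 − 83) = 66.6 → 67%

(207, 67, 67)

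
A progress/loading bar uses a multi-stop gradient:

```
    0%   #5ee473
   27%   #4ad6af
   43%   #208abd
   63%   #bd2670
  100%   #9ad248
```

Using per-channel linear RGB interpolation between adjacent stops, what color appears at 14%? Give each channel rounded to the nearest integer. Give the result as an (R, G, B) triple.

14% lies between the 0% and 27% stops, so the local fraction is t = (14 − 0)/(27 − 0) = 14/27 ≈ 0.5185.
#5ee473 → (94, 228, 115); #4ad6af → (74, 214, 175).
R = 94 + 0.5185 × (74 − 94) = 83.63 → 84
G = 228 + 0.5185 × (214 − 228) = 220.741 → 221
B = 115 + 0.5185 × (175 − 115) = 146.11 → 146

(84, 221, 146)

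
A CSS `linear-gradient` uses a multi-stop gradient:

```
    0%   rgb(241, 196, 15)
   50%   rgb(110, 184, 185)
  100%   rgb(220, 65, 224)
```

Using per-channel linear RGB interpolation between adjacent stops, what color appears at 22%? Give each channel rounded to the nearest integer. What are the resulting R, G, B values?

(183, 191, 90)

22% lies between the 0% and 50% stops, so the local fraction is t = (22 − 0)/(50 − 0) = 22/50 ≈ 0.44.
R = 241 + 0.44 × (110 − 241) = 183.36 → 183
G = 196 + 0.44 × (184 − 196) = 190.72 → 191
B = 15 + 0.44 × (185 − 15) = 89.8 → 90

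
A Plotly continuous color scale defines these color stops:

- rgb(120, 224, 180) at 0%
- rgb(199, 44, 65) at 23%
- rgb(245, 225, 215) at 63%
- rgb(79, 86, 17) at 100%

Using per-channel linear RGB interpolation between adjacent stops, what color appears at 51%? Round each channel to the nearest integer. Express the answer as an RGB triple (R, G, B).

(231, 171, 170)

51% lies between the 23% and 63% stops, so the local fraction is t = (51 − 23)/(63 − 23) = 28/40 ≈ 0.7.
R = 199 + 0.7 × (245 − 199) = 231.2 → 231
G = 44 + 0.7 × (225 − 44) = 170.7 → 171
B = 65 + 0.7 × (215 − 65) = 170 → 170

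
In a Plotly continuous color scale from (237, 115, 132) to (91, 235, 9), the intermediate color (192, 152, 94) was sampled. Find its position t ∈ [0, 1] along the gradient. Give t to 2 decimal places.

Invert the lerp on the R channel (largest span, 146): t = (192 − 237) / (91 − 237) = -45/-146 = 0.30822.
Check on G: (152 − 115)/(235 − 115) = 0.3083 ✓

0.31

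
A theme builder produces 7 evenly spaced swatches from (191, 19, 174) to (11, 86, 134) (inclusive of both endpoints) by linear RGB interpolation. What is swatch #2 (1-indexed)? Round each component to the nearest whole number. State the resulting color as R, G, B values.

(161, 30, 167)

With 7 swatches and endpoints inclusive, swatch 2 sits at t = (2 − 1)/(7 − 1) = 1/6 ≈ 0.1667.
R = 191 + 0.1667 × (11 − 191) = 160.994 → 161
G = 19 + 0.1667 × (86 − 19) = 30.169 → 30
B = 174 + 0.1667 × (134 − 174) = 167.332 → 167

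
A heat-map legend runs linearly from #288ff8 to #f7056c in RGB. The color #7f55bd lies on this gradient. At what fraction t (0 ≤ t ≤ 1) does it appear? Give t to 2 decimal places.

Invert the lerp on the R channel (largest span, 207): t = (127 − 40) / (247 − 40) = 87/207 = 0.42029.
Check on G: (85 − 143)/(5 − 143) = 0.4203 ✓

0.42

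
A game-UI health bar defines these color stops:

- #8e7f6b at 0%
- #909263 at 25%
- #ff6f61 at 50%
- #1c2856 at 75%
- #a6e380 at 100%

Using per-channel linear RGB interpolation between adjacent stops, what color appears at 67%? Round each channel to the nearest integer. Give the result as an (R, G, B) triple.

(101, 63, 90)

67% lies between the 50% and 75% stops, so the local fraction is t = (67 − 50)/(75 − 50) = 17/25 ≈ 0.68.
#ff6f61 → (255, 111, 97); #1c2856 → (28, 40, 86).
R = 255 + 0.68 × (28 − 255) = 100.64 → 101
G = 111 + 0.68 × (40 − 111) = 62.72 → 63
B = 97 + 0.68 × (86 − 97) = 89.52 → 90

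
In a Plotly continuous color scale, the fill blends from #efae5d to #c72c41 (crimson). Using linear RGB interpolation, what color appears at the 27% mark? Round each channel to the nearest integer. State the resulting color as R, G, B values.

(228, 139, 85)

#efae5d → (239, 174, 93); #c72c41 → (199, 44, 65).
27% corresponds to t = 0.27.
R = 239 + 0.27 × (199 − 239) = 239 + 0.27 × -40 = 228.2 → 228
G = 174 + 0.27 × (44 − 174) = 174 + 0.27 × -130 = 138.9 → 139
B = 93 + 0.27 × (65 − 93) = 93 + 0.27 × -28 = 85.44 → 85
So the blended color is (228, 139, 85), about #e48b55.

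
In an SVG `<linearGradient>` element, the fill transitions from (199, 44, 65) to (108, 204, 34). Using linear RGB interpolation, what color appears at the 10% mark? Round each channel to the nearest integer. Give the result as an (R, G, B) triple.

10% corresponds to t = 0.1.
R = 199 + 0.1 × (108 − 199) = 199 + 0.1 × -91 = 189.9 → 190
G = 44 + 0.1 × (204 − 44) = 44 + 0.1 × 160 = 60 → 60
B = 65 + 0.1 × (34 − 65) = 65 + 0.1 × -31 = 61.9 → 62
So the blended color is (190, 60, 62), about #be3c3e.

(190, 60, 62)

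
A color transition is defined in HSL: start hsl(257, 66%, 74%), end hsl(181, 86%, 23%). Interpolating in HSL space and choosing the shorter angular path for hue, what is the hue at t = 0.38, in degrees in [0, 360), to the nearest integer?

Hue arc: Δh = 181 − 257 = -76° (|Δh| ≤ 180, already the shorter path).
H = 257 + 0.38 × (-76) = 228.12 → 228°

228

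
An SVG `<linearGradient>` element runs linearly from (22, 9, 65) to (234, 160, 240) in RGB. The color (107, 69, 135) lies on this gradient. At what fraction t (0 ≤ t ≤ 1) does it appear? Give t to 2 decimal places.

Invert the lerp on the R channel (largest span, 212): t = (107 − 22) / (234 − 22) = 85/212 = 0.40094.
Check on G: (69 − 9)/(160 − 9) = 0.3974 ✓

0.40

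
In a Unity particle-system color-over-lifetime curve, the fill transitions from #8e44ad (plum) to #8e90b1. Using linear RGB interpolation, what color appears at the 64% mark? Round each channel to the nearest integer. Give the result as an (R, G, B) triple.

(142, 117, 176)

#8e44ad → (142, 68, 173); #8e90b1 → (142, 144, 177).
64% corresponds to t = 0.64.
R = 142 + 0.64 × (142 − 142) = 142 + 0.64 × 0 = 142 → 142
G = 68 + 0.64 × (144 − 68) = 68 + 0.64 × 76 = 116.64 → 117
B = 173 + 0.64 × (177 − 173) = 173 + 0.64 × 4 = 175.56 → 176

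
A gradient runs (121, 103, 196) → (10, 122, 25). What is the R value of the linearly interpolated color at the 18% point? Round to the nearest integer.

101

R = 121 + 0.18 × (10 − 121) = 101.02 → 101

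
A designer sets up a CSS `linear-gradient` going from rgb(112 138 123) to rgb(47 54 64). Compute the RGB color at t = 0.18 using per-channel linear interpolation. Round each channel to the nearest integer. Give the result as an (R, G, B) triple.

(100, 123, 112)

R = 112 + 0.18 × (47 − 112) = 112 + 0.18 × -65 = 100.3 → 100
G = 138 + 0.18 × (54 − 138) = 138 + 0.18 × -84 = 122.88 → 123
B = 123 + 0.18 × (64 − 123) = 123 + 0.18 × -59 = 112.38 → 112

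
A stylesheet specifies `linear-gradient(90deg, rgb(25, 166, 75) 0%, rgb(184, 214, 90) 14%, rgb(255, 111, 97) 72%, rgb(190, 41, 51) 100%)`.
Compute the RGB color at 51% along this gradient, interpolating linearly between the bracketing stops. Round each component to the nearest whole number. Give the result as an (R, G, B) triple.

51% lies between the 14% and 72% stops, so the local fraction is t = (51 − 14)/(72 − 14) = 37/58 ≈ 0.6379.
R = 184 + 0.6379 × (255 − 184) = 229.291 → 229
G = 214 + 0.6379 × (111 − 214) = 148.296 → 148
B = 90 + 0.6379 × (97 − 90) = 94.465 → 94

(229, 148, 94)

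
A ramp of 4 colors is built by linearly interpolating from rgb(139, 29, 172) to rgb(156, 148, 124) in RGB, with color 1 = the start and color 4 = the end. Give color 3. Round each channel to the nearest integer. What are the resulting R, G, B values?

With 4 swatches and endpoints inclusive, swatch 3 sits at t = (3 − 1)/(4 − 1) = 2/3 ≈ 0.6667.
R = 139 + 0.6667 × (156 − 139) = 150.334 → 150
G = 29 + 0.6667 × (148 − 29) = 108.337 → 108
B = 172 + 0.6667 × (124 − 172) = 139.998 → 140

(150, 108, 140)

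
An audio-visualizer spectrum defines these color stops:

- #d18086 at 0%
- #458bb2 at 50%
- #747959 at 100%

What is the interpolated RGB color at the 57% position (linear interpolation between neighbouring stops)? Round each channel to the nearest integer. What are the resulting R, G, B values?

(76, 136, 166)

57% lies between the 50% and 100% stops, so the local fraction is t = (57 − 50)/(100 − 50) = 7/50 ≈ 0.14.
#458bb2 → (69, 139, 178); #747959 → (116, 121, 89).
R = 69 + 0.14 × (116 − 69) = 75.58 → 76
G = 139 + 0.14 × (121 − 139) = 136.48 → 136
B = 178 + 0.14 × (89 − 178) = 165.54 → 166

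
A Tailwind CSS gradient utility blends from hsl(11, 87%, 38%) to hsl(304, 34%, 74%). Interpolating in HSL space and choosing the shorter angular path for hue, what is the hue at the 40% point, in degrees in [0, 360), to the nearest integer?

344

Hue: 304 − 11 = 293°, but |293| > 180 so the shorter arc goes the other way: Δh = 293 − 360 = -67°.
H = 11 + 0.4 × (-67) = -15.8 → -16 → -16 mod 360 = 344°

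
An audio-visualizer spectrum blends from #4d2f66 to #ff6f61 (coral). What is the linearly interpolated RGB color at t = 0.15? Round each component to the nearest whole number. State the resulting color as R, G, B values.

(104, 57, 101)

#4d2f66 → (77, 47, 102); #ff6f61 → (255, 111, 97).
R = 77 + 0.15 × (255 − 77) = 77 + 0.15 × 178 = 103.7 → 104
G = 47 + 0.15 × (111 − 47) = 47 + 0.15 × 64 = 56.6 → 57
B = 102 + 0.15 × (97 − 102) = 102 + 0.15 × -5 = 101.25 → 101
So the blended color is (104, 57, 101), about #683965.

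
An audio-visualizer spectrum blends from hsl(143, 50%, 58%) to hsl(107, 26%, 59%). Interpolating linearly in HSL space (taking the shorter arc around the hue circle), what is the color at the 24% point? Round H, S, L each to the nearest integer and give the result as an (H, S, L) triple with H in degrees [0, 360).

(134, 44, 58)

Hue arc: Δh = 107 − 143 = -36° (|Δh| ≤ 180, already the shorter path).
H = 143 + 0.24 × (-36) = 134.36 → 134°
S = 50 + 0.24 × (26 − 50) = 44.24 → 44%
L = 58 + 0.24 × (59 − 58) = 58.24 → 58%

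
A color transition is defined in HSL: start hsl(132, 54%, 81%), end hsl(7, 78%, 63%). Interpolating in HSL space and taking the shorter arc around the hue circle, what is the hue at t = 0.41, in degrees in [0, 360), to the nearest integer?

Hue arc: Δh = 7 − 132 = -125° (|Δh| ≤ 180, already the shorter path).
H = 132 + 0.41 × (-125) = 80.75 → 81°

81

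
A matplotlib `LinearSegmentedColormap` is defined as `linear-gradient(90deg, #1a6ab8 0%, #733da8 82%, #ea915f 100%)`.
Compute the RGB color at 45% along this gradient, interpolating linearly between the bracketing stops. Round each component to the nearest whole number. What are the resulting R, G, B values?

(75, 81, 175)

45% lies between the 0% and 82% stops, so the local fraction is t = (45 − 0)/(82 − 0) = 45/82 ≈ 0.5488.
#1a6ab8 → (26, 106, 184); #733da8 → (115, 61, 168).
R = 26 + 0.5488 × (115 − 26) = 74.843 → 75
G = 106 + 0.5488 × (61 − 106) = 81.304 → 81
B = 184 + 0.5488 × (168 − 184) = 175.219 → 175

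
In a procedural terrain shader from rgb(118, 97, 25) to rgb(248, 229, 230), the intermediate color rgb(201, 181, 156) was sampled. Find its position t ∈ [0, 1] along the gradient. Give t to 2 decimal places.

0.64

Invert the lerp on the B channel (largest span, 205): t = (156 − 25) / (230 − 25) = 131/205 = 0.63902.
Check on R: (201 − 118)/(248 − 118) = 0.6385 ✓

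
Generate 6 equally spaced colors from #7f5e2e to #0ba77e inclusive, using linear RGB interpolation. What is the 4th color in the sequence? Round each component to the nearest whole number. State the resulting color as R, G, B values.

With 6 swatches and endpoints inclusive, swatch 4 sits at t = (4 − 1)/(6 − 1) = 3/5 ≈ 0.6.
#7f5e2e → (127, 94, 46); #0ba77e → (11, 167, 126).
R = 127 + 0.6 × (11 − 127) = 57.4 → 57
G = 94 + 0.6 × (167 − 94) = 137.8 → 138
B = 46 + 0.6 × (126 − 46) = 94 → 94

(57, 138, 94)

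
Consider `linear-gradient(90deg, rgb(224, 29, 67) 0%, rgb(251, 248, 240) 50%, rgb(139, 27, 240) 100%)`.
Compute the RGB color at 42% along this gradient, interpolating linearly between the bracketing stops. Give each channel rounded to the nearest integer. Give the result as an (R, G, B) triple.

(247, 213, 212)

42% lies between the 0% and 50% stops, so the local fraction is t = (42 − 0)/(50 − 0) = 42/50 ≈ 0.84.
R = 224 + 0.84 × (251 − 224) = 246.68 → 247
G = 29 + 0.84 × (248 − 29) = 212.96 → 213
B = 67 + 0.84 × (240 − 67) = 212.32 → 212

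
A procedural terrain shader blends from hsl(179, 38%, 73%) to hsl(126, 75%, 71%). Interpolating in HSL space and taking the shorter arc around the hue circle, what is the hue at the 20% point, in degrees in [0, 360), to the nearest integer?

168

Hue arc: Δh = 126 − 179 = -53° (|Δh| ≤ 180, already the shorter path).
H = 179 + 0.2 × (-53) = 168.4 → 168°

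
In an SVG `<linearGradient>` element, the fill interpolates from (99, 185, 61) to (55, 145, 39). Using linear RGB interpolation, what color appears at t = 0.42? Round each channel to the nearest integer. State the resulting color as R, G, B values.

R = 99 + 0.42 × (55 − 99) = 99 + 0.42 × -44 = 80.52 → 81
G = 185 + 0.42 × (145 − 185) = 185 + 0.42 × -40 = 168.2 → 168
B = 61 + 0.42 × (39 − 61) = 61 + 0.42 × -22 = 51.76 → 52

(81, 168, 52)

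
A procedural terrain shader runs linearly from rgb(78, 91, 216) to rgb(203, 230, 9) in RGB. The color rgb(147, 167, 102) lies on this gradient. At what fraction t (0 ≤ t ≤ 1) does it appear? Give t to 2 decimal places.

0.55

Invert the lerp on the B channel (largest span, 207): t = (102 − 216) / (9 − 216) = -114/-207 = 0.55072.
Check on R: (147 − 78)/(203 − 78) = 0.552 ✓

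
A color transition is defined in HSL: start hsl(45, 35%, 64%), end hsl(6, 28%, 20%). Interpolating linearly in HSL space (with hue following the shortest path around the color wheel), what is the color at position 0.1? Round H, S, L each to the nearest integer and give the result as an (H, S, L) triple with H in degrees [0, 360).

(41, 34, 60)

Hue arc: Δh = 6 − 45 = -39° (|Δh| ≤ 180, already the shorter path).
H = 45 + 0.1 × (-39) = 41.1 → 41°
S = 35 + 0.1 × (28 − 35) = 34.3 → 34%
L = 64 + 0.1 × (20 − 64) = 59.6 → 60%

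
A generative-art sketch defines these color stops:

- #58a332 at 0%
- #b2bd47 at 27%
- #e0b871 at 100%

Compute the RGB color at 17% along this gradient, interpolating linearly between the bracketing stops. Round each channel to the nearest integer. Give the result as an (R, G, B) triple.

17% lies between the 0% and 27% stops, so the local fraction is t = (17 − 0)/(27 − 0) = 17/27 ≈ 0.6296.
#58a332 → (88, 163, 50); #b2bd47 → (178, 189, 71).
R = 88 + 0.6296 × (178 − 88) = 144.664 → 145
G = 163 + 0.6296 × (189 − 163) = 179.37 → 179
B = 50 + 0.6296 × (71 − 50) = 63.222 → 63

(145, 179, 63)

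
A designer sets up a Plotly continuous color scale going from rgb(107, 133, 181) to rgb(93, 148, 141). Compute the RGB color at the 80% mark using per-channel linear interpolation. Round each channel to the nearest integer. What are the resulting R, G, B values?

(96, 145, 149)

80% corresponds to t = 0.8.
R = 107 + 0.8 × (93 − 107) = 107 + 0.8 × -14 = 95.8 → 96
G = 133 + 0.8 × (148 − 133) = 133 + 0.8 × 15 = 145 → 145
B = 181 + 0.8 × (141 − 181) = 181 + 0.8 × -40 = 149 → 149
So the blended color is (96, 145, 149), about #609195.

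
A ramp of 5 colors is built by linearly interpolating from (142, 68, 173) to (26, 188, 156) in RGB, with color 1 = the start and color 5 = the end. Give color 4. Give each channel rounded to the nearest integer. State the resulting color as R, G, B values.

(55, 158, 160)

With 5 swatches and endpoints inclusive, swatch 4 sits at t = (4 − 1)/(5 − 1) = 3/4 ≈ 0.75.
R = 142 + 0.75 × (26 − 142) = 55 → 55
G = 68 + 0.75 × (188 − 68) = 158 → 158
B = 173 + 0.75 × (156 − 173) = 160.25 → 160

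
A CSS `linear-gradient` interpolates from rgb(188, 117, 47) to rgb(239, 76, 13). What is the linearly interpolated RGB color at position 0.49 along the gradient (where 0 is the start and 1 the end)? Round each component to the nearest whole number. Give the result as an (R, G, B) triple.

(213, 97, 30)

R = 188 + 0.49 × (239 − 188) = 188 + 0.49 × 51 = 212.99 → 213
G = 117 + 0.49 × (76 − 117) = 117 + 0.49 × -41 = 96.91 → 97
B = 47 + 0.49 × (13 − 47) = 47 + 0.49 × -34 = 30.34 → 30
So the blended color is (213, 97, 30), about #d5611e.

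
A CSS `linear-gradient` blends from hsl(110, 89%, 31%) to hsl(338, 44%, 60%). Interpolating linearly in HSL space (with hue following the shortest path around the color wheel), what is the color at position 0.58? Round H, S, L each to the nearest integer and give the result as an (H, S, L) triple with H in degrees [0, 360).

(33, 63, 48)

Hue: 338 − 110 = 228°, but |228| > 180 so the shorter arc goes the other way: Δh = 228 − 360 = -132°.
H = 110 + 0.58 × (-132) = 33.44 → 33°
S = 89 + 0.58 × (44 − 89) = 62.9 → 63%
L = 31 + 0.58 × (60 − 31) = 47.82 → 48%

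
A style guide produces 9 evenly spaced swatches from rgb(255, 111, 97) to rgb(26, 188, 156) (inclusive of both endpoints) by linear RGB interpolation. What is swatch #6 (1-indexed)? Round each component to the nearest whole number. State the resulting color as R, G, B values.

With 9 swatches and endpoints inclusive, swatch 6 sits at t = (6 − 1)/(9 − 1) = 5/8 ≈ 0.625.
R = 255 + 0.625 × (26 − 255) = 111.875 → 112
G = 111 + 0.625 × (188 − 111) = 159.125 → 159
B = 97 + 0.625 × (156 − 97) = 133.875 → 134

(112, 159, 134)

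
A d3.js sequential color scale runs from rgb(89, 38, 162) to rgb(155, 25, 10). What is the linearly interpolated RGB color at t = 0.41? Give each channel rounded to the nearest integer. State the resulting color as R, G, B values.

R = 89 + 0.41 × (155 − 89) = 89 + 0.41 × 66 = 116.06 → 116
G = 38 + 0.41 × (25 − 38) = 38 + 0.41 × -13 = 32.67 → 33
B = 162 + 0.41 × (10 − 162) = 162 + 0.41 × -152 = 99.68 → 100

(116, 33, 100)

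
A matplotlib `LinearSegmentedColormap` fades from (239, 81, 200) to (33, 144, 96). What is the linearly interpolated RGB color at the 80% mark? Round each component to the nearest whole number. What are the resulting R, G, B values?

80% corresponds to t = 0.8.
R = 239 + 0.8 × (33 − 239) = 239 + 0.8 × -206 = 74.2 → 74
G = 81 + 0.8 × (144 − 81) = 81 + 0.8 × 63 = 131.4 → 131
B = 200 + 0.8 × (96 − 200) = 200 + 0.8 × -104 = 116.8 → 117

(74, 131, 117)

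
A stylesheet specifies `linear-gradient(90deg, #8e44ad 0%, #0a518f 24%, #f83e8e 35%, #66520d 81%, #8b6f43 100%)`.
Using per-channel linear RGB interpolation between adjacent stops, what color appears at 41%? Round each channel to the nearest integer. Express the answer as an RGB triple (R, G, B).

41% lies between the 35% and 81% stops, so the local fraction is t = (41 − 35)/(81 − 35) = 6/46 ≈ 0.1304.
#f83e8e → (248, 62, 142); #66520d → (102, 82, 13).
R = 248 + 0.1304 × (102 − 248) = 228.962 → 229
G = 62 + 0.1304 × (82 − 62) = 64.608 → 65
B = 142 + 0.1304 × (13 − 142) = 125.178 → 125

(229, 65, 125)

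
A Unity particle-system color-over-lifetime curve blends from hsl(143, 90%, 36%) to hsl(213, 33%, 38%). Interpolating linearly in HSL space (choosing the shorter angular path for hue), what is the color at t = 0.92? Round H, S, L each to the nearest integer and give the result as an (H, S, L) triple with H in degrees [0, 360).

Hue arc: Δh = 213 − 143 = 70° (|Δh| ≤ 180, already the shorter path).
H = 143 + 0.92 × (70) = 207.4 → 207°
S = 90 + 0.92 × (33 − 90) = 37.56 → 38%
L = 36 + 0.92 × (38 − 36) = 37.84 → 38%

(207, 38, 38)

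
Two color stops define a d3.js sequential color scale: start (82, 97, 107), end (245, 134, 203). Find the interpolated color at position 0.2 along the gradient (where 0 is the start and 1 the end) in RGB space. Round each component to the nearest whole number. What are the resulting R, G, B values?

R = 82 + 0.2 × (245 − 82) = 82 + 0.2 × 163 = 114.6 → 115
G = 97 + 0.2 × (134 − 97) = 97 + 0.2 × 37 = 104.4 → 104
B = 107 + 0.2 × (203 − 107) = 107 + 0.2 × 96 = 126.2 → 126

(115, 104, 126)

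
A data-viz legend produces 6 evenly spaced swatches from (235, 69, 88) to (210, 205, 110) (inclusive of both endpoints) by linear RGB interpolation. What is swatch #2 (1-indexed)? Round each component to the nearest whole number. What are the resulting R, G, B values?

(230, 96, 92)

With 6 swatches and endpoints inclusive, swatch 2 sits at t = (2 − 1)/(6 − 1) = 1/5 ≈ 0.2.
R = 235 + 0.2 × (210 − 235) = 230 → 230
G = 69 + 0.2 × (205 − 69) = 96.2 → 96
B = 88 + 0.2 × (110 − 88) = 92.4 → 92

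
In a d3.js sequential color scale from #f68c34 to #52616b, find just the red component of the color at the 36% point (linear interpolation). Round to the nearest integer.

187

R₁ = 246 (from #f68c34), R₂ = 82 (from #52616b).
R = 246 + 0.36 × (82 − 246) = 186.96 → 187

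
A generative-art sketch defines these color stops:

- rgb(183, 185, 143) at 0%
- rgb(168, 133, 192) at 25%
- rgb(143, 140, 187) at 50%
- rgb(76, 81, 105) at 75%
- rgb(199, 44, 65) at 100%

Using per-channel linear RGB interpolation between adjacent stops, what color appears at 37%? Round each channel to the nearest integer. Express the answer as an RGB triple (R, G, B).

37% lies between the 25% and 50% stops, so the local fraction is t = (37 − 25)/(50 − 25) = 12/25 ≈ 0.48.
R = 168 + 0.48 × (143 − 168) = 156 → 156
G = 133 + 0.48 × (140 − 133) = 136.36 → 136
B = 192 + 0.48 × (187 − 192) = 189.6 → 190

(156, 136, 190)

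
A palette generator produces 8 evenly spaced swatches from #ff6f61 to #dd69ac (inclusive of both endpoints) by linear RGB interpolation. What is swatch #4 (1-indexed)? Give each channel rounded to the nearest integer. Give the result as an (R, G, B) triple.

(240, 108, 129)

With 8 swatches and endpoints inclusive, swatch 4 sits at t = (4 − 1)/(8 − 1) = 3/7 ≈ 0.4286.
#ff6f61 → (255, 111, 97); #dd69ac → (221, 105, 172).
R = 255 + 0.4286 × (221 − 255) = 240.428 → 240
G = 111 + 0.4286 × (105 − 111) = 108.428 → 108
B = 97 + 0.4286 × (172 − 97) = 129.145 → 129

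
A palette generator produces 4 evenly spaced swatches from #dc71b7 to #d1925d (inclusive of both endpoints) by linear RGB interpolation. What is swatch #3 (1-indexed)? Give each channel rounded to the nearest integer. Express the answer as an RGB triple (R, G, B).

(213, 135, 123)

With 4 swatches and endpoints inclusive, swatch 3 sits at t = (3 − 1)/(4 − 1) = 2/3 ≈ 0.6667.
#dc71b7 → (220, 113, 183); #d1925d → (209, 146, 93).
R = 220 + 0.6667 × (209 − 220) = 212.666 → 213
G = 113 + 0.6667 × (146 − 113) = 135.001 → 135
B = 183 + 0.6667 × (93 − 183) = 122.997 → 123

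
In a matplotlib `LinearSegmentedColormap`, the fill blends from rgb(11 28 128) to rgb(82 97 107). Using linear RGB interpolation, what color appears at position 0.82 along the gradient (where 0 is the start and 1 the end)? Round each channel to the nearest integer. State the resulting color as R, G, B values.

R = 11 + 0.82 × (82 − 11) = 11 + 0.82 × 71 = 69.22 → 69
G = 28 + 0.82 × (97 − 28) = 28 + 0.82 × 69 = 84.58 → 85
B = 128 + 0.82 × (107 − 128) = 128 + 0.82 × -21 = 110.78 → 111

(69, 85, 111)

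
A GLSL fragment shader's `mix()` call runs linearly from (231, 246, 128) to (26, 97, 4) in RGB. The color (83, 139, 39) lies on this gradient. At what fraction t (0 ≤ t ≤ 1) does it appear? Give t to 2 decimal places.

Invert the lerp on the R channel (largest span, 205): t = (83 − 231) / (26 − 231) = -148/-205 = 0.72195.
Check on G: (139 − 246)/(97 − 246) = 0.7181 ✓

0.72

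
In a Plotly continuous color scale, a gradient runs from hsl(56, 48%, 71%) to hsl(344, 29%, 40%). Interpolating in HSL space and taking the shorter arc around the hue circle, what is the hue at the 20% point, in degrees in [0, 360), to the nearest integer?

42

Hue: 344 − 56 = 288°, but |288| > 180 so the shorter arc goes the other way: Δh = 288 − 360 = -72°.
H = 56 + 0.2 × (-72) = 41.6 → 42°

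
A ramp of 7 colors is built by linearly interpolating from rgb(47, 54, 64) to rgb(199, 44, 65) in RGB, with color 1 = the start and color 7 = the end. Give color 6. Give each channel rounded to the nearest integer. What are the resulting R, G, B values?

(174, 46, 65)

With 7 swatches and endpoints inclusive, swatch 6 sits at t = (6 − 1)/(7 − 1) = 5/6 ≈ 0.8333.
R = 47 + 0.8333 × (199 − 47) = 173.662 → 174
G = 54 + 0.8333 × (44 − 54) = 45.667 → 46
B = 64 + 0.8333 × (65 − 64) = 64.833 → 65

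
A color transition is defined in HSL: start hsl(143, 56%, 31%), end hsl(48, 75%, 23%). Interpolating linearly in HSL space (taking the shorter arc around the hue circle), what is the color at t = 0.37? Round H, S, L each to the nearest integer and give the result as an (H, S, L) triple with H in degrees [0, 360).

(108, 63, 28)

Hue arc: Δh = 48 − 143 = -95° (|Δh| ≤ 180, already the shorter path).
H = 143 + 0.37 × (-95) = 107.85 → 108°
S = 56 + 0.37 × (75 − 56) = 63.03 → 63%
L = 31 + 0.37 × (23 − 31) = 28.04 → 28%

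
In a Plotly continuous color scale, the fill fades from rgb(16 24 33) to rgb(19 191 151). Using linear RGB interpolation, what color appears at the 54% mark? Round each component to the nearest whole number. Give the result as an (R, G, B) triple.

54% corresponds to t = 0.54.
R = 16 + 0.54 × (19 − 16) = 16 + 0.54 × 3 = 17.62 → 18
G = 24 + 0.54 × (191 − 24) = 24 + 0.54 × 167 = 114.18 → 114
B = 33 + 0.54 × (151 − 33) = 33 + 0.54 × 118 = 96.72 → 97

(18, 114, 97)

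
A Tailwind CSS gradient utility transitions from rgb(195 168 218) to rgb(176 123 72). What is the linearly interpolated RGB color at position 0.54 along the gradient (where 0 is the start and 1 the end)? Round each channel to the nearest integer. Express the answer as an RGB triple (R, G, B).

(185, 144, 139)

R = 195 + 0.54 × (176 − 195) = 195 + 0.54 × -19 = 184.74 → 185
G = 168 + 0.54 × (123 − 168) = 168 + 0.54 × -45 = 143.7 → 144
B = 218 + 0.54 × (72 − 218) = 218 + 0.54 × -146 = 139.16 → 139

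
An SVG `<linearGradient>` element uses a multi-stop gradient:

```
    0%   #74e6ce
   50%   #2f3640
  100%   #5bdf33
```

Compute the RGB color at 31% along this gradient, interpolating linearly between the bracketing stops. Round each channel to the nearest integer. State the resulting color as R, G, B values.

(73, 121, 118)

31% lies between the 0% and 50% stops, so the local fraction is t = (31 − 0)/(50 − 0) = 31/50 ≈ 0.62.
#74e6ce → (116, 230, 206); #2f3640 → (47, 54, 64).
R = 116 + 0.62 × (47 − 116) = 73.22 → 73
G = 230 + 0.62 × (54 − 230) = 120.88 → 121
B = 206 + 0.62 × (64 − 206) = 117.96 → 118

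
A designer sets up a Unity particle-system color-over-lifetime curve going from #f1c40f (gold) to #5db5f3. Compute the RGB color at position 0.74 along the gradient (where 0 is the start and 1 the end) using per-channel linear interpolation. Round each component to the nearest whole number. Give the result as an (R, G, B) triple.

#f1c40f → (241, 196, 15); #5db5f3 → (93, 181, 243).
R = 241 + 0.74 × (93 − 241) = 241 + 0.74 × -148 = 131.48 → 131
G = 196 + 0.74 × (181 − 196) = 196 + 0.74 × -15 = 184.9 → 185
B = 15 + 0.74 × (243 − 15) = 15 + 0.74 × 228 = 183.72 → 184

(131, 185, 184)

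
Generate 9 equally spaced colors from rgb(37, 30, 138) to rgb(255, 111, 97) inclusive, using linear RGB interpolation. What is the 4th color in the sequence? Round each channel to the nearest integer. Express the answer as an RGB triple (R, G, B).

(119, 60, 123)

With 9 swatches and endpoints inclusive, swatch 4 sits at t = (4 − 1)/(9 − 1) = 3/8 ≈ 0.375.
R = 37 + 0.375 × (255 − 37) = 118.75 → 119
G = 30 + 0.375 × (111 − 30) = 60.375 → 60
B = 138 + 0.375 × (97 − 138) = 122.625 → 123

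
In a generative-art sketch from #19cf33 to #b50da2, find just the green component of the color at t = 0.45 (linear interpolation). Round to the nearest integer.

G₁ = 207 (from #19cf33), G₂ = 13 (from #b50da2).
G = 207 + 0.45 × (13 − 207) = 119.7 → 120

120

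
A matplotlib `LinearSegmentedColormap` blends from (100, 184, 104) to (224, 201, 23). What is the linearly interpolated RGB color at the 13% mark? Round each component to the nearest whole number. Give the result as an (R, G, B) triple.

13% corresponds to t = 0.13.
R = 100 + 0.13 × (224 − 100) = 100 + 0.13 × 124 = 116.12 → 116
G = 184 + 0.13 × (201 − 184) = 184 + 0.13 × 17 = 186.21 → 186
B = 104 + 0.13 × (23 − 104) = 104 + 0.13 × -81 = 93.47 → 93

(116, 186, 93)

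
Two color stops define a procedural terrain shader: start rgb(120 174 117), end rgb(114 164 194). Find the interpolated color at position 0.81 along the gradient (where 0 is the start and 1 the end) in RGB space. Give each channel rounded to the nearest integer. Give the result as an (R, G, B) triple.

R = 120 + 0.81 × (114 − 120) = 120 + 0.81 × -6 = 115.14 → 115
G = 174 + 0.81 × (164 − 174) = 174 + 0.81 × -10 = 165.9 → 166
B = 117 + 0.81 × (194 − 117) = 117 + 0.81 × 77 = 179.37 → 179

(115, 166, 179)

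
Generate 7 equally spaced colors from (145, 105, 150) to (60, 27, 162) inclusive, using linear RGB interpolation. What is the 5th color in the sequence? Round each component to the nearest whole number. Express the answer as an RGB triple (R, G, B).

With 7 swatches and endpoints inclusive, swatch 5 sits at t = (5 − 1)/(7 − 1) = 4/6 ≈ 0.6667.
R = 145 + 0.6667 × (60 − 145) = 88.331 → 88
G = 105 + 0.6667 × (27 − 105) = 52.997 → 53
B = 150 + 0.6667 × (162 − 150) = 158 → 158

(88, 53, 158)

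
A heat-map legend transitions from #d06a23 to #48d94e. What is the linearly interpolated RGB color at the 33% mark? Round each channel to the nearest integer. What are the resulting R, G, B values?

#d06a23 → (208, 106, 35); #48d94e → (72, 217, 78).
33% corresponds to t = 0.33.
R = 208 + 0.33 × (72 − 208) = 208 + 0.33 × -136 = 163.12 → 163
G = 106 + 0.33 × (217 − 106) = 106 + 0.33 × 111 = 142.63 → 143
B = 35 + 0.33 × (78 − 35) = 35 + 0.33 × 43 = 49.19 → 49

(163, 143, 49)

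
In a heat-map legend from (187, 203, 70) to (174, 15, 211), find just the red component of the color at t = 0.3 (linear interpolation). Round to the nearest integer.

R = 187 + 0.3 × (174 − 187) = 183.1 → 183

183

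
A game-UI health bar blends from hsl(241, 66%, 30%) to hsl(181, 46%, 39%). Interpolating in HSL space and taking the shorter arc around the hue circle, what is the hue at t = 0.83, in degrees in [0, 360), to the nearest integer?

Hue arc: Δh = 181 − 241 = -60° (|Δh| ≤ 180, already the shorter path).
H = 241 + 0.83 × (-60) = 191.2 → 191°

191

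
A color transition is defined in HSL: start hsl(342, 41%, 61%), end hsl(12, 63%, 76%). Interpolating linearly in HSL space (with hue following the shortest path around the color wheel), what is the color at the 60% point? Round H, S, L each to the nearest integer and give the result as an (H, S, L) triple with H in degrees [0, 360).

Hue: 12 − 342 = -330°, but |-330| > 180 so the shorter arc goes the other way: Δh = -330 + 360 = 30°.
H = 342 + 0.6 × (30) = 360 → 360 → 360 mod 360 = 0°
S = 41 + 0.6 × (63 − 41) = 54.2 → 54%
L = 61 + 0.6 × (76 − 61) = 70 → 70%

(0, 54, 70)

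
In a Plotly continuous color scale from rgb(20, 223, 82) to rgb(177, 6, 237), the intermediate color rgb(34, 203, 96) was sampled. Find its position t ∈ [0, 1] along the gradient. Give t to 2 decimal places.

Invert the lerp on the G channel (largest span, 217): t = (203 − 223) / (6 − 223) = -20/-217 = 0.092166.
Check on R: (34 − 20)/(177 − 20) = 0.08917 ✓

0.09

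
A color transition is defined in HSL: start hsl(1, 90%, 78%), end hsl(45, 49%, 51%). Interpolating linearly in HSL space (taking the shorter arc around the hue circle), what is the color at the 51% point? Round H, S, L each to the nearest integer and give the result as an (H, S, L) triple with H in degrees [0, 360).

(23, 69, 64)

Hue arc: Δh = 45 − 1 = 44° (|Δh| ≤ 180, already the shorter path).
H = 1 + 0.51 × (44) = 23.44 → 23°
S = 90 + 0.51 × (49 − 90) = 69.09 → 69%
L = 78 + 0.51 × (51 − 78) = 64.23 → 64%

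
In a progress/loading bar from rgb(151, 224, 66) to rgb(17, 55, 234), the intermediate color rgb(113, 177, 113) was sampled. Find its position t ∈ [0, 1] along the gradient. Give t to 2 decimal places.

0.28

Invert the lerp on the G channel (largest span, 169): t = (177 − 224) / (55 − 224) = -47/-169 = 0.27811.
Check on R: (113 − 151)/(17 − 151) = 0.2836 ✓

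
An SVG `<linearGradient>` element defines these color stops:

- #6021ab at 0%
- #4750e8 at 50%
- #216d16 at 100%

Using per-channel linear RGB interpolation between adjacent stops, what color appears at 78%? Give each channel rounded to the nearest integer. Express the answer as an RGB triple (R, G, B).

78% lies between the 50% and 100% stops, so the local fraction is t = (78 − 50)/(100 − 50) = 28/50 ≈ 0.56.
#4750e8 → (71, 80, 232); #216d16 → (33, 109, 22).
R = 71 + 0.56 × (33 − 71) = 49.72 → 50
G = 80 + 0.56 × (109 − 80) = 96.24 → 96
B = 232 + 0.56 × (22 − 232) = 114.4 → 114

(50, 96, 114)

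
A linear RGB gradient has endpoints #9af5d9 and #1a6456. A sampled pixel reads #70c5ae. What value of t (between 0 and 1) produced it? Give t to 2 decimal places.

Invert the lerp on the G channel (largest span, 145): t = (197 − 245) / (100 − 245) = -48/-145 = 0.33103.
Check on R: (112 − 154)/(26 − 154) = 0.3281 ✓

0.33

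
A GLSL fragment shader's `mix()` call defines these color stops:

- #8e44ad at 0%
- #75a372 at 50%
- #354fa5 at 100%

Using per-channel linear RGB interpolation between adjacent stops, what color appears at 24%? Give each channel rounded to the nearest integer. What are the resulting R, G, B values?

24% lies between the 0% and 50% stops, so the local fraction is t = (24 − 0)/(50 − 0) = 24/50 ≈ 0.48.
#8e44ad → (142, 68, 173); #75a372 → (117, 163, 114).
R = 142 + 0.48 × (117 − 142) = 130 → 130
G = 68 + 0.48 × (163 − 68) = 113.6 → 114
B = 173 + 0.48 × (114 − 173) = 144.68 → 145

(130, 114, 145)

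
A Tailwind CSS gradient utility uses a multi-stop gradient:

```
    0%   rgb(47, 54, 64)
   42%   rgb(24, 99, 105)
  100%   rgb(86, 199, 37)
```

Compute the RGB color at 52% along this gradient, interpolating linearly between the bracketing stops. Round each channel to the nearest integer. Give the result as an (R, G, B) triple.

52% lies between the 42% and 100% stops, so the local fraction is t = (52 − 42)/(100 − 42) = 10/58 ≈ 0.1724.
R = 24 + 0.1724 × (86 − 24) = 34.689 → 35
G = 99 + 0.1724 × (199 − 99) = 116.24 → 116
B = 105 + 0.1724 × (37 − 105) = 93.277 → 93

(35, 116, 93)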